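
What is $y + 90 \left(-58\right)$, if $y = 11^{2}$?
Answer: $-5099$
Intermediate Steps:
$y = 121$
$y + 90 \left(-58\right) = 121 + 90 \left(-58\right) = 121 - 5220 = -5099$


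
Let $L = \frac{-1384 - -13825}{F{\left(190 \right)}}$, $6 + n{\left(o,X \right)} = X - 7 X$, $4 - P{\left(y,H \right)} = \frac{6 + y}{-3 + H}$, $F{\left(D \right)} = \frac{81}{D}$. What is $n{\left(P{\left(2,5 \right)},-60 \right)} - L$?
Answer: $- \frac{778372}{27} \approx -28829.0$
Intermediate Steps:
$P{\left(y,H \right)} = 4 - \frac{6 + y}{-3 + H}$
$n{\left(o,X \right)} = -6 - 6 X$ ($n{\left(o,X \right)} = -6 + \left(X - 7 X\right) = -6 - 6 X$)
$L = \frac{787930}{27}$ ($L = \frac{-1384 - -13825}{81 \cdot \frac{1}{190}} = \frac{-1384 + 13825}{81 \cdot \frac{1}{190}} = \frac{12441}{\frac{81}{190}} = 12441 \cdot \frac{190}{81} = \frac{787930}{27} \approx 29183.0$)
$n{\left(P{\left(2,5 \right)},-60 \right)} - L = \left(-6 - -360\right) - \frac{787930}{27} = \left(-6 + 360\right) - \frac{787930}{27} = 354 - \frac{787930}{27} = - \frac{778372}{27}$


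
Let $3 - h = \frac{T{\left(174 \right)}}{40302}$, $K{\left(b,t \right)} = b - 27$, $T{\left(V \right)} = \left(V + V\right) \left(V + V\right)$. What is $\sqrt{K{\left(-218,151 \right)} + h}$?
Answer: $\frac{i \sqrt{1228239274}}{2239} \approx 15.653 i$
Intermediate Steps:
$T{\left(V \right)} = 4 V^{2}$ ($T{\left(V \right)} = 2 V 2 V = 4 V^{2}$)
$K{\left(b,t \right)} = -27 + b$ ($K{\left(b,t \right)} = b - 27 = -27 + b$)
$h = - \frac{11}{2239}$ ($h = 3 - \frac{4 \cdot 174^{2}}{40302} = 3 - 4 \cdot 30276 \cdot \frac{1}{40302} = 3 - 121104 \cdot \frac{1}{40302} = 3 - \frac{6728}{2239} = - \frac{11}{2239} \approx -0.0049129$)
$\sqrt{K{\left(-218,151 \right)} + h} = \sqrt{\left(-27 - 218\right) - \frac{11}{2239}} = \sqrt{-245 - \frac{11}{2239}} = \sqrt{- \frac{548566}{2239}} = \frac{i \sqrt{1228239274}}{2239}$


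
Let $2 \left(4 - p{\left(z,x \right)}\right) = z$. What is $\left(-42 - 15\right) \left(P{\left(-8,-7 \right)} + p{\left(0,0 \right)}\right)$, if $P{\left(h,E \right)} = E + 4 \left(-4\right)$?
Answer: $1083$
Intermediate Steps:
$p{\left(z,x \right)} = 4 - \frac{z}{2}$
$P{\left(h,E \right)} = -16 + E$ ($P{\left(h,E \right)} = E - 16 = -16 + E$)
$\left(-42 - 15\right) \left(P{\left(-8,-7 \right)} + p{\left(0,0 \right)}\right) = \left(-42 - 15\right) \left(\left(-16 - 7\right) + \left(4 - 0\right)\right) = \left(-42 - 15\right) \left(-23 + \left(4 + 0\right)\right) = - 57 \left(-23 + 4\right) = \left(-57\right) \left(-19\right) = 1083$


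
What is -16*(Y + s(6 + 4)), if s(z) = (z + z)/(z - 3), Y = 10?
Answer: -1440/7 ≈ -205.71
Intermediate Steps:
s(z) = 2*z/(-3 + z) (s(z) = (2*z)/(-3 + z) = 2*z/(-3 + z))
-16*(Y + s(6 + 4)) = -16*(10 + 2*(6 + 4)/(-3 + (6 + 4))) = -16*(10 + 2*10/(-3 + 10)) = -16*(10 + 2*10/7) = -16*(10 + 2*10*(⅐)) = -16*(10 + 20/7) = -16*90/7 = -1440/7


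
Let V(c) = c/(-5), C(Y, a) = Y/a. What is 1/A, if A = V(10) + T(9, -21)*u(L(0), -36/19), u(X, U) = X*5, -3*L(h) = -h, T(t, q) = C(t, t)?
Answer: -½ ≈ -0.50000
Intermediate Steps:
T(t, q) = 1 (T(t, q) = t/t = 1)
V(c) = -c/5 (V(c) = c*(-⅕) = -c/5)
L(h) = h/3 (L(h) = -(-1)*h/3 = h/3)
u(X, U) = 5*X
A = -2 (A = -⅕*10 + 1*(5*((⅓)*0)) = -2 + 1*(5*0) = -2 + 1*0 = -2 + 0 = -2)
1/A = 1/(-2) = -½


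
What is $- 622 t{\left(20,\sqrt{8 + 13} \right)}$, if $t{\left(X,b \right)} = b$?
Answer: $- 622 \sqrt{21} \approx -2850.4$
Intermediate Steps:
$- 622 t{\left(20,\sqrt{8 + 13} \right)} = - 622 \sqrt{8 + 13} = - 622 \sqrt{21}$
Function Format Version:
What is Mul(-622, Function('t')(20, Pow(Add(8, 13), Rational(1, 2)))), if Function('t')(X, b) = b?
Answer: Mul(-622, Pow(21, Rational(1, 2))) ≈ -2850.4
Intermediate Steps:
Mul(-622, Function('t')(20, Pow(Add(8, 13), Rational(1, 2)))) = Mul(-622, Pow(Add(8, 13), Rational(1, 2))) = Mul(-622, Pow(21, Rational(1, 2)))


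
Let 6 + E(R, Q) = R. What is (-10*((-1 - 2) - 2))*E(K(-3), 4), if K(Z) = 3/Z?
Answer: -350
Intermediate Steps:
E(R, Q) = -6 + R
(-10*((-1 - 2) - 2))*E(K(-3), 4) = (-10*((-1 - 2) - 2))*(-6 + 3/(-3)) = (-10*(-3 - 2))*(-6 + 3*(-1/3)) = (-10*(-5))*(-6 - 1) = 50*(-7) = -350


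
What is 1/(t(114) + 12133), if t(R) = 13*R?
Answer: 1/13615 ≈ 7.3448e-5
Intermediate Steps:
1/(t(114) + 12133) = 1/(13*114 + 12133) = 1/(1482 + 12133) = 1/13615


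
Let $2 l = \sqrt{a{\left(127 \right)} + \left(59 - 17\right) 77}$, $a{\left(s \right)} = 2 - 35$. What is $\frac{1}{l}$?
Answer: $\frac{2 \sqrt{3201}}{3201} \approx 0.03535$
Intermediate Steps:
$a{\left(s \right)} = -33$ ($a{\left(s \right)} = 2 - 35 = -33$)
$l = \frac{\sqrt{3201}}{2}$ ($l = \frac{\sqrt{-33 + \left(59 - 17\right) 77}}{2} = \frac{\sqrt{-33 + 42 \cdot 77}}{2} = \frac{\sqrt{-33 + 3234}}{2} = \frac{\sqrt{3201}}{2} \approx 28.289$)
$\frac{1}{l} = \frac{1}{\frac{1}{2} \sqrt{3201}} = \frac{2 \sqrt{3201}}{3201}$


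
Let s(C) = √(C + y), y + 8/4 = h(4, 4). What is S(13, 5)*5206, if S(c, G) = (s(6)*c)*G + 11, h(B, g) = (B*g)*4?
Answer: 57266 + 676780*√17 ≈ 2.8477e+6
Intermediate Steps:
h(B, g) = 4*B*g
y = 62 (y = -2 + 4*4*4 = -2 + 64 = 62)
s(C) = √(62 + C) (s(C) = √(C + 62) = √(62 + C))
S(c, G) = 11 + 2*G*c*√17 (S(c, G) = (√(62 + 6)*c)*G + 11 = (√68*c)*G + 11 = ((2*√17)*c)*G + 11 = (2*c*√17)*G + 11 = 2*G*c*√17 + 11 = 11 + 2*G*c*√17)
S(13, 5)*5206 = (11 + 2*5*13*√17)*5206 = (11 + 130*√17)*5206 = 57266 + 676780*√17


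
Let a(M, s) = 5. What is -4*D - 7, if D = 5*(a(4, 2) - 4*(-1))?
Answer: -187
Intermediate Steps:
D = 45 (D = 5*(5 - 4*(-1)) = 5*(5 + 4) = 5*9 = 45)
-4*D - 7 = -4*45 - 7 = -180 - 7 = -187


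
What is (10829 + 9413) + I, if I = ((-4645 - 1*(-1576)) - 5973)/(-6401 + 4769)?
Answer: 5507331/272 ≈ 20248.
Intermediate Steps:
I = 1507/272 (I = ((-4645 + 1576) - 5973)/(-1632) = (-3069 - 5973)*(-1/1632) = -9042*(-1/1632) = 1507/272 ≈ 5.5404)
(10829 + 9413) + I = (10829 + 9413) + 1507/272 = 20242 + 1507/272 = 5507331/272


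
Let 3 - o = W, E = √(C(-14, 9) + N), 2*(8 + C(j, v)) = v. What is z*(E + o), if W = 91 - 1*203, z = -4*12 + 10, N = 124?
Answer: -4370 - 19*√482 ≈ -4787.1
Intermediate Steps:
C(j, v) = -8 + v/2
E = √482/2 (E = √((-8 + (½)*9) + 124) = √((-8 + 9/2) + 124) = √(-7/2 + 124) = √(241/2) = √482/2 ≈ 10.977)
z = -38 (z = -48 + 10 = -38)
W = -112 (W = 91 - 203 = -112)
o = 115 (o = 3 - 1*(-112) = 3 + 112 = 115)
z*(E + o) = -38*(√482/2 + 115) = -38*(115 + √482/2) = -4370 - 19*√482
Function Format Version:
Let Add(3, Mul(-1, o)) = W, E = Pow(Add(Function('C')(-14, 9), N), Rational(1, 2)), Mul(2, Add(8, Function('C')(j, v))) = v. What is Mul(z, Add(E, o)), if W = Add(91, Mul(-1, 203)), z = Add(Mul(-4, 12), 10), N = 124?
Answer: Add(-4370, Mul(-19, Pow(482, Rational(1, 2)))) ≈ -4787.1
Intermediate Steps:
Function('C')(j, v) = Add(-8, Mul(Rational(1, 2), v))
E = Mul(Rational(1, 2), Pow(482, Rational(1, 2))) (E = Pow(Add(Add(-8, Mul(Rational(1, 2), 9)), 124), Rational(1, 2)) = Pow(Add(Add(-8, Rational(9, 2)), 124), Rational(1, 2)) = Pow(Add(Rational(-7, 2), 124), Rational(1, 2)) = Pow(Rational(241, 2), Rational(1, 2)) = Mul(Rational(1, 2), Pow(482, Rational(1, 2))) ≈ 10.977)
z = -38 (z = Add(-48, 10) = -38)
W = -112 (W = Add(91, -203) = -112)
o = 115 (o = Add(3, Mul(-1, -112)) = Add(3, 112) = 115)
Mul(z, Add(E, o)) = Mul(-38, Add(Mul(Rational(1, 2), Pow(482, Rational(1, 2))), 115)) = Mul(-38, Add(115, Mul(Rational(1, 2), Pow(482, Rational(1, 2))))) = Add(-4370, Mul(-19, Pow(482, Rational(1, 2))))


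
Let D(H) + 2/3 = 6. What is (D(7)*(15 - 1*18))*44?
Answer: -704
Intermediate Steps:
D(H) = 16/3 (D(H) = -2/3 + 6 = 16/3)
(D(7)*(15 - 1*18))*44 = (16*(15 - 1*18)/3)*44 = (16*(15 - 18)/3)*44 = ((16/3)*(-3))*44 = -16*44 = -704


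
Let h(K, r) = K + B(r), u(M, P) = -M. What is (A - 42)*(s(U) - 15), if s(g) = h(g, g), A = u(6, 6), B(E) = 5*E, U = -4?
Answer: 1872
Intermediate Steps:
A = -6 (A = -1*6 = -6)
h(K, r) = K + 5*r
s(g) = 6*g (s(g) = g + 5*g = 6*g)
(A - 42)*(s(U) - 15) = (-6 - 42)*(6*(-4) - 15) = -48*(-24 - 15) = -48*(-39) = 1872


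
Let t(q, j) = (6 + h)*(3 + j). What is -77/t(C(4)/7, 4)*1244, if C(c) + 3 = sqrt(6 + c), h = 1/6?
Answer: -82104/37 ≈ -2219.0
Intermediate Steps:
h = 1/6 (h = 1*(1/6) = 1/6 ≈ 0.16667)
C(c) = -3 + sqrt(6 + c)
t(q, j) = 37/2 + 37*j/6 (t(q, j) = (6 + 1/6)*(3 + j) = 37*(3 + j)/6 = 37/2 + 37*j/6)
-77/t(C(4)/7, 4)*1244 = -77/(37/2 + (37/6)*4)*1244 = -77/(37/2 + 74/3)*1244 = -77/259/6*1244 = -77*6/259*1244 = -66/37*1244 = -82104/37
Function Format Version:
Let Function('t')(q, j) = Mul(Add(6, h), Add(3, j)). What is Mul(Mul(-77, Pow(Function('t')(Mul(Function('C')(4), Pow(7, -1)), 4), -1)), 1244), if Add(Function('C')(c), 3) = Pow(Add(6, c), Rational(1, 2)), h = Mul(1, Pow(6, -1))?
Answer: Rational(-82104, 37) ≈ -2219.0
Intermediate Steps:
h = Rational(1, 6) (h = Mul(1, Rational(1, 6)) = Rational(1, 6) ≈ 0.16667)
Function('C')(c) = Add(-3, Pow(Add(6, c), Rational(1, 2)))
Function('t')(q, j) = Add(Rational(37, 2), Mul(Rational(37, 6), j)) (Function('t')(q, j) = Mul(Add(6, Rational(1, 6)), Add(3, j)) = Mul(Rational(37, 6), Add(3, j)) = Add(Rational(37, 2), Mul(Rational(37, 6), j)))
Mul(Mul(-77, Pow(Function('t')(Mul(Function('C')(4), Pow(7, -1)), 4), -1)), 1244) = Mul(Mul(-77, Pow(Add(Rational(37, 2), Mul(Rational(37, 6), 4)), -1)), 1244) = Mul(Mul(-77, Pow(Add(Rational(37, 2), Rational(74, 3)), -1)), 1244) = Mul(Mul(-77, Pow(Rational(259, 6), -1)), 1244) = Mul(Mul(-77, Rational(6, 259)), 1244) = Mul(Rational(-66, 37), 1244) = Rational(-82104, 37)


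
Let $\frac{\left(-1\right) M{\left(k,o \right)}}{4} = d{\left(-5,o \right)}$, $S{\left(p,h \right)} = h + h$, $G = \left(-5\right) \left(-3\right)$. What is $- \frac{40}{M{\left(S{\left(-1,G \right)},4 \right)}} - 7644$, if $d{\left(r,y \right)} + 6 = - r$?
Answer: $-7654$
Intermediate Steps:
$G = 15$
$d{\left(r,y \right)} = -6 - r$
$S{\left(p,h \right)} = 2 h$
$M{\left(k,o \right)} = 4$ ($M{\left(k,o \right)} = - 4 \left(-6 - -5\right) = - 4 \left(-6 + 5\right) = \left(-4\right) \left(-1\right) = 4$)
$- \frac{40}{M{\left(S{\left(-1,G \right)},4 \right)}} - 7644 = - \frac{40}{4} - 7644 = \left(-40\right) \frac{1}{4} - 7644 = -10 - 7644 = -7654$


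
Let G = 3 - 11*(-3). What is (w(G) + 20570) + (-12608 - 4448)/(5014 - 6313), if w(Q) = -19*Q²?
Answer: -5249090/1299 ≈ -4040.9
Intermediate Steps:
G = 36 (G = 3 - 1*(-33) = 3 + 33 = 36)
(w(G) + 20570) + (-12608 - 4448)/(5014 - 6313) = (-19*36² + 20570) + (-12608 - 4448)/(5014 - 6313) = (-19*1296 + 20570) - 17056/(-1299) = (-24624 + 20570) - 17056*(-1/1299) = -4054 + 17056/1299 = -5249090/1299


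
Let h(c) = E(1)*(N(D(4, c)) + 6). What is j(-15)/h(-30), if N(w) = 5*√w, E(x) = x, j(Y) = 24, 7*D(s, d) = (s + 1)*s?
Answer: -126/31 + 30*√35/31 ≈ 1.6607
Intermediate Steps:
D(s, d) = s*(1 + s)/7 (D(s, d) = ((s + 1)*s)/7 = ((1 + s)*s)/7 = (s*(1 + s))/7 = s*(1 + s)/7)
h(c) = 6 + 10*√35/7 (h(c) = 1*(5*√((⅐)*4*(1 + 4)) + 6) = 1*(5*√((⅐)*4*5) + 6) = 1*(5*√(20/7) + 6) = 1*(5*(2*√35/7) + 6) = 1*(10*√35/7 + 6) = 1*(6 + 10*√35/7) = 6 + 10*√35/7)
j(-15)/h(-30) = 24/(6 + 10*√35/7)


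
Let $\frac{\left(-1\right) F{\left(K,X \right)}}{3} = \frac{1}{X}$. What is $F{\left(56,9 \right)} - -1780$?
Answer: $\frac{5339}{3} \approx 1779.7$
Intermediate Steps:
$F{\left(K,X \right)} = - \frac{3}{X}$
$F{\left(56,9 \right)} - -1780 = - \frac{3}{9} - -1780 = \left(-3\right) \frac{1}{9} + 1780 = - \frac{1}{3} + 1780 = \frac{5339}{3}$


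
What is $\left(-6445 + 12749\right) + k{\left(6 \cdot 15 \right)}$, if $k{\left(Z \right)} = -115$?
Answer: $6189$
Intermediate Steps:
$\left(-6445 + 12749\right) + k{\left(6 \cdot 15 \right)} = \left(-6445 + 12749\right) - 115 = 6304 - 115 = 6189$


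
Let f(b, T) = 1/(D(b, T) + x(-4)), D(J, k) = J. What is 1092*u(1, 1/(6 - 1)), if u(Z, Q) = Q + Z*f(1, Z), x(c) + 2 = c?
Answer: 0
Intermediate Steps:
x(c) = -2 + c
f(b, T) = 1/(-6 + b) (f(b, T) = 1/(b + (-2 - 4)) = 1/(b - 6) = 1/(-6 + b))
u(Z, Q) = Q - Z/5 (u(Z, Q) = Q + Z/(-6 + 1) = Q + Z/(-5) = Q + Z*(-⅕) = Q - Z/5)
1092*u(1, 1/(6 - 1)) = 1092*(1/(6 - 1) - ⅕*1) = 1092*(1/5 - ⅕) = 1092*(1*(⅕) - ⅕) = 1092*(⅕ - ⅕) = 1092*0 = 0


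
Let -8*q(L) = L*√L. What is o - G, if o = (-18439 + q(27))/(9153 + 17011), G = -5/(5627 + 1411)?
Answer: -64821431/92071116 - 81*√3/209312 ≈ -0.70471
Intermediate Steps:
q(L) = -L^(3/2)/8 (q(L) = -L*√L/8 = -L^(3/2)/8)
G = -5/7038 ≈ -0.00071043
o = -18439/26164 - 81*√3/209312 (o = (-18439 - 81*√3/8)/(9153 + 17011) = (-18439 - 81*√3/8)/26164 = (-18439 - 81*√3/8)*(1/26164) = -18439/26164 - 81*√3/209312 ≈ -0.70542)
o - G = (-18439/26164 - 81*√3/209312) - 1*(-5/7038) = (-18439/26164 - 81*√3/209312) + 5/7038 = -64821431/92071116 - 81*√3/209312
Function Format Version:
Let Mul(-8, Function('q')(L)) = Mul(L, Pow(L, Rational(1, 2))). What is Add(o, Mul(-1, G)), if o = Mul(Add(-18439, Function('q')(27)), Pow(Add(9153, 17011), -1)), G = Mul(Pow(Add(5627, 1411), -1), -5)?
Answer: Add(Rational(-64821431, 92071116), Mul(Rational(-81, 209312), Pow(3, Rational(1, 2)))) ≈ -0.70471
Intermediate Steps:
Function('q')(L) = Mul(Rational(-1, 8), Pow(L, Rational(3, 2))) (Function('q')(L) = Mul(Rational(-1, 8), Mul(L, Pow(L, Rational(1, 2)))) = Mul(Rational(-1, 8), Pow(L, Rational(3, 2))))
G = Rational(-5, 7038) (G = Mul(Pow(7038, -1), -5) = Mul(Rational(1, 7038), -5) = Rational(-5, 7038) ≈ -0.00071043)
o = Add(Rational(-18439, 26164), Mul(Rational(-81, 209312), Pow(3, Rational(1, 2)))) (o = Mul(Add(-18439, Mul(Rational(-1, 8), Pow(27, Rational(3, 2)))), Pow(Add(9153, 17011), -1)) = Mul(Add(-18439, Mul(Rational(-1, 8), Mul(81, Pow(3, Rational(1, 2))))), Pow(26164, -1)) = Mul(Add(-18439, Mul(Rational(-81, 8), Pow(3, Rational(1, 2)))), Rational(1, 26164)) = Add(Rational(-18439, 26164), Mul(Rational(-81, 209312), Pow(3, Rational(1, 2)))) ≈ -0.70542)
Add(o, Mul(-1, G)) = Add(Add(Rational(-18439, 26164), Mul(Rational(-81, 209312), Pow(3, Rational(1, 2)))), Mul(-1, Rational(-5, 7038))) = Add(Add(Rational(-18439, 26164), Mul(Rational(-81, 209312), Pow(3, Rational(1, 2)))), Rational(5, 7038)) = Add(Rational(-64821431, 92071116), Mul(Rational(-81, 209312), Pow(3, Rational(1, 2))))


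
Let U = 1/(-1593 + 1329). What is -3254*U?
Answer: 1627/132 ≈ 12.326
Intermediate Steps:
U = -1/264 (U = 1/(-264) = -1/264 ≈ -0.0037879)
-3254*U = -3254*(-1/264) = 1627/132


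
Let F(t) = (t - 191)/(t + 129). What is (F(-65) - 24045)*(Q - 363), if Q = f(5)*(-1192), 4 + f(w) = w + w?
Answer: 180728235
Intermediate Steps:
f(w) = -4 + 2*w (f(w) = -4 + (w + w) = -4 + 2*w)
F(t) = (-191 + t)/(129 + t)
Q = -7152 (Q = (-4 + 2*5)*(-1192) = (-4 + 10)*(-1192) = 6*(-1192) = -7152)
(F(-65) - 24045)*(Q - 363) = ((-191 - 65)/(129 - 65) - 24045)*(-7152 - 363) = (-256/64 - 24045)*(-7515) = ((1/64)*(-256) - 24045)*(-7515) = (-4 - 24045)*(-7515) = -24049*(-7515) = 180728235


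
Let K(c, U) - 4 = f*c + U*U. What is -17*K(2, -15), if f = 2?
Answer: -3961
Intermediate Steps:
K(c, U) = 4 + U**2 + 2*c (K(c, U) = 4 + (2*c + U*U) = 4 + (2*c + U**2) = 4 + (U**2 + 2*c) = 4 + U**2 + 2*c)
-17*K(2, -15) = -17*(4 + (-15)**2 + 2*2) = -17*(4 + 225 + 4) = -17*233 = -3961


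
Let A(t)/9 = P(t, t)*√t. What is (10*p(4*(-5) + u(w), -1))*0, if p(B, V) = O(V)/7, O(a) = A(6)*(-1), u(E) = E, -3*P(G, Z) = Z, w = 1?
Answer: 0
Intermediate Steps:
P(G, Z) = -Z/3
A(t) = -3*t^(3/2) (A(t) = 9*((-t/3)*√t) = 9*(-t^(3/2)/3) = -3*t^(3/2))
O(a) = 18*√6 (O(a) = -18*√6*(-1) = 18*√6)
p(B, V) = 18*√6/7 (p(B, V) = (18*√6)/7 = (18*√6)*(⅐) = 18*√6/7)
(10*p(4*(-5) + u(w), -1))*0 = (10*(18*√6/7))*0 = (180*√6/7)*0 = 0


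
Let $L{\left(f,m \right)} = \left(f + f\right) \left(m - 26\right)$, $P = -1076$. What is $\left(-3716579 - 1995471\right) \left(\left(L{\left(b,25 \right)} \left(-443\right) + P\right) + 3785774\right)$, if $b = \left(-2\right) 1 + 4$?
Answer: $-21628505963500$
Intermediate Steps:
$b = 2$ ($b = -2 + 4 = 2$)
$L{\left(f,m \right)} = 2 f \left(-26 + m\right)$
$\left(-3716579 - 1995471\right) \left(\left(L{\left(b,25 \right)} \left(-443\right) + P\right) + 3785774\right) = \left(-3716579 - 1995471\right) \left(\left(2 \cdot 2 \left(-26 + 25\right) \left(-443\right) - 1076\right) + 3785774\right) = - 5712050 \left(\left(2 \cdot 2 \left(-1\right) \left(-443\right) - 1076\right) + 3785774\right) = - 5712050 \left(\left(\left(-4\right) \left(-443\right) - 1076\right) + 3785774\right) = - 5712050 \left(\left(1772 - 1076\right) + 3785774\right) = - 5712050 \left(696 + 3785774\right) = \left(-5712050\right) 3786470 = -21628505963500$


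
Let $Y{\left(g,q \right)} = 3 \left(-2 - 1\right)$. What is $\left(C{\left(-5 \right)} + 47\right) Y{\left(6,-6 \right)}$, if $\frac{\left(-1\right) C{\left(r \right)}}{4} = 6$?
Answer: $-207$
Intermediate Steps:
$Y{\left(g,q \right)} = -9$ ($Y{\left(g,q \right)} = 3 \left(-3\right) = -9$)
$C{\left(r \right)} = -24$ ($C{\left(r \right)} = \left(-4\right) 6 = -24$)
$\left(C{\left(-5 \right)} + 47\right) Y{\left(6,-6 \right)} = \left(-24 + 47\right) \left(-9\right) = 23 \left(-9\right) = -207$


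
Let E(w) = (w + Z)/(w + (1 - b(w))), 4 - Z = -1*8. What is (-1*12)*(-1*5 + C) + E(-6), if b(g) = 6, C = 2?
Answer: 390/11 ≈ 35.455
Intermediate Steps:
Z = 12 (Z = 4 - (-1)*8 = 4 - 1*(-8) = 4 + 8 = 12)
E(w) = (12 + w)/(-5 + w) (E(w) = (w + 12)/(w + (1 - 1*6)) = (12 + w)/(w + (1 - 6)) = (12 + w)/(w - 5) = (12 + w)/(-5 + w))
(-1*12)*(-1*5 + C) + E(-6) = (-1*12)*(-1*5 + 2) + (12 - 6)/(-5 - 6) = -12*(-5 + 2) + 6/(-11) = -12*(-3) - 1/11*6 = 36 - 6/11 = 390/11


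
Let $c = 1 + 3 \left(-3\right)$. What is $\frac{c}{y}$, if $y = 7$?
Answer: $- \frac{8}{7} \approx -1.1429$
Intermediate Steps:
$c = -8$ ($c = 1 - 9 = -8$)
$\frac{c}{y} = \frac{1}{7} \left(-8\right) = - \frac{8}{7}$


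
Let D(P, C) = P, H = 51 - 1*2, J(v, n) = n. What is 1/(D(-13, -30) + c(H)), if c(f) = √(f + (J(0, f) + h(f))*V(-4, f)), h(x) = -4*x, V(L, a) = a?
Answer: -13/7323 - 7*I*√146/7323 ≈ -0.0017752 - 0.01155*I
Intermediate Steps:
H = 49 (H = 51 - 2 = 49)
c(f) = √(f - 3*f²) (c(f) = √(f + (f - 4*f)*f) = √(f + (-3*f)*f) = √(f - 3*f²))
1/(D(-13, -30) + c(H)) = 1/(-13 + √(49*(1 - 3*49))) = 1/(-13 + √(49*(1 - 147))) = 1/(-13 + √(49*(-146))) = 1/(-13 + √(-7154)) = 1/(-13 + 7*I*√146)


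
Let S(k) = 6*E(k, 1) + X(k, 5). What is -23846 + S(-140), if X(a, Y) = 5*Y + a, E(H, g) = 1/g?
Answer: -23955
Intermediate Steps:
X(a, Y) = a + 5*Y
S(k) = 31 + k (S(k) = 6/1 + (k + 5*5) = 6*1 + (k + 25) = 6 + (25 + k) = 31 + k)
-23846 + S(-140) = -23846 + (31 - 140) = -23846 - 109 = -23955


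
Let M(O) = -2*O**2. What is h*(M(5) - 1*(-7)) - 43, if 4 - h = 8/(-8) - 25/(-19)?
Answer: -3827/19 ≈ -201.42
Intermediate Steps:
h = 70/19 (h = 4 - (8/(-8) - 25/(-19)) = 4 - (8*(-1/8) - 25*(-1/19)) = 4 - (-1 + 25/19) = 4 - 1*6/19 = 4 - 6/19 = 70/19 ≈ 3.6842)
h*(M(5) - 1*(-7)) - 43 = 70*(-2*5**2 - 1*(-7))/19 - 43 = 70*(-2*25 + 7)/19 - 43 = 70*(-50 + 7)/19 - 43 = (70/19)*(-43) - 43 = -3010/19 - 43 = -3827/19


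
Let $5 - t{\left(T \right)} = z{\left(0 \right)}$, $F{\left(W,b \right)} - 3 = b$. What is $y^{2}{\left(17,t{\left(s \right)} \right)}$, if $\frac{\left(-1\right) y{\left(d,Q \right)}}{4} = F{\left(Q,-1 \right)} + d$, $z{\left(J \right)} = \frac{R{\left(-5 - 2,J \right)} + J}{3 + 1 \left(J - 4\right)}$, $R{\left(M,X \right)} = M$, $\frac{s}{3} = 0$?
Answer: $5776$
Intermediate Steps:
$F{\left(W,b \right)} = 3 + b$
$s = 0$ ($s = 3 \cdot 0 = 0$)
$z{\left(J \right)} = \frac{-7 + J}{-1 + J}$ ($z{\left(J \right)} = \frac{\left(-5 - 2\right) + J}{3 + 1 \left(J - 4\right)} = \frac{\left(-5 - 2\right) + J}{3 + 1 \left(-4 + J\right)} = \frac{-7 + J}{3 + \left(-4 + J\right)} = \frac{-7 + J}{-1 + J}$)
$t{\left(T \right)} = -2$ ($t{\left(T \right)} = 5 - \frac{-7 + 0}{-1 + 0} = 5 - \frac{1}{-1} \left(-7\right) = 5 - \left(-1\right) \left(-7\right) = 5 - 7 = -2$)
$y{\left(d,Q \right)} = -8 - 4 d$ ($y{\left(d,Q \right)} = - 4 \left(\left(3 - 1\right) + d\right) = - 4 \left(2 + d\right) = -8 - 4 d$)
$y^{2}{\left(17,t{\left(s \right)} \right)} = \left(-8 - 68\right)^{2} = \left(-76\right)^{2} = 5776$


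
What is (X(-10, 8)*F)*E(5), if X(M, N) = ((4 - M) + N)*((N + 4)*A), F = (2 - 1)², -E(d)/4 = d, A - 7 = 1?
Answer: -42240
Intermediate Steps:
A = 8 (A = 7 + 1 = 8)
E(d) = -4*d
F = 1 (F = 1² = 1)
X(M, N) = (32 + 8*N)*(4 + N - M) (X(M, N) = ((4 - M) + N)*((N + 4)*8) = (4 + N - M)*((4 + N)*8) = (4 + N - M)*(32 + 8*N) = (32 + 8*N)*(4 + N - M))
(X(-10, 8)*F)*E(5) = ((128 - 32*(-10) + 8*8² + 64*8 - 8*(-10)*8)*1)*(-4*5) = ((128 + 320 + 8*64 + 512 + 640)*1)*(-20) = ((128 + 320 + 512 + 512 + 640)*1)*(-20) = (2112*1)*(-20) = 2112*(-20) = -42240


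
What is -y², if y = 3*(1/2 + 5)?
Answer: -1089/4 ≈ -272.25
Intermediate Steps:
y = 33/2 (y = 3*(½ + 5) = 3*(11/2) = 33/2 ≈ 16.500)
-y² = -(33/2)² = -1*1089/4 = -1089/4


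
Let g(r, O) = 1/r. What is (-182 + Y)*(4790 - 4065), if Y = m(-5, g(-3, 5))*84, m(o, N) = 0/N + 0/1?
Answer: -131950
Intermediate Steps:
m(o, N) = 0 (m(o, N) = 0 + 0*1 = 0 + 0 = 0)
Y = 0 (Y = 0*84 = 0)
(-182 + Y)*(4790 - 4065) = (-182 + 0)*(4790 - 4065) = -182*725 = -131950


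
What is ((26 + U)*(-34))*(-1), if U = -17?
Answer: 306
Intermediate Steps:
((26 + U)*(-34))*(-1) = ((26 - 17)*(-34))*(-1) = (9*(-34))*(-1) = -306*(-1) = 306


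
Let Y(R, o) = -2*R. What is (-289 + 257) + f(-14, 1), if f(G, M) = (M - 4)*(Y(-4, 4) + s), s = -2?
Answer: -50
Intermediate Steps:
f(G, M) = -24 + 6*M (f(G, M) = (M - 4)*(-2*(-4) - 2) = (-4 + M)*(8 - 2) = (-4 + M)*6 = -24 + 6*M)
(-289 + 257) + f(-14, 1) = (-289 + 257) + (-24 + 6*1) = -32 + (-24 + 6) = -32 - 18 = -50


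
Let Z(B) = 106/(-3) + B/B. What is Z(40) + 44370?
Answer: 133007/3 ≈ 44336.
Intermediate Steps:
Z(B) = -103/3 (Z(B) = 106*(-1/3) + 1 = -106/3 + 1 = -103/3)
Z(40) + 44370 = -103/3 + 44370 = 133007/3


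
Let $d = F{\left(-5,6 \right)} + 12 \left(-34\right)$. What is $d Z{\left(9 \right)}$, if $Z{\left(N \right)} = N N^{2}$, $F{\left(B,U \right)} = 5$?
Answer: $-293787$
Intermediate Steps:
$d = -403$ ($d = 5 + 12 \left(-34\right) = 5 - 408 = -403$)
$Z{\left(N \right)} = N^{3}$
$d Z{\left(9 \right)} = - 403 \cdot 9^{3} = \left(-403\right) 729 = -293787$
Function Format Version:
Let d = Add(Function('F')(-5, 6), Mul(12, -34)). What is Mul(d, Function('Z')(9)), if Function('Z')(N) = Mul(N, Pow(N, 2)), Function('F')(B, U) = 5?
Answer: -293787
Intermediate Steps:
d = -403 (d = Add(5, Mul(12, -34)) = Add(5, -408) = -403)
Function('Z')(N) = Pow(N, 3)
Mul(d, Function('Z')(9)) = Mul(-403, Pow(9, 3)) = Mul(-403, 729) = -293787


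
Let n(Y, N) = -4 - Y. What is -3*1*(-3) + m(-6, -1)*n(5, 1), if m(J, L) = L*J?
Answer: -45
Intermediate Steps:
m(J, L) = J*L
-3*1*(-3) + m(-6, -1)*n(5, 1) = -3*1*(-3) + (-6*(-1))*(-4 - 1*5) = -3*(-3) + 6*(-4 - 5) = 9 + 6*(-9) = 9 - 54 = -45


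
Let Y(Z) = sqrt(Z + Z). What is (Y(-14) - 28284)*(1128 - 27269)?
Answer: 739372044 - 52282*I*sqrt(7) ≈ 7.3937e+8 - 1.3833e+5*I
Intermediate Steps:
Y(Z) = sqrt(2)*sqrt(Z) (Y(Z) = sqrt(2*Z) = sqrt(2)*sqrt(Z))
(Y(-14) - 28284)*(1128 - 27269) = (sqrt(2)*sqrt(-14) - 28284)*(1128 - 27269) = (sqrt(2)*(I*sqrt(14)) - 28284)*(-26141) = (2*I*sqrt(7) - 28284)*(-26141) = (-28284 + 2*I*sqrt(7))*(-26141) = 739372044 - 52282*I*sqrt(7)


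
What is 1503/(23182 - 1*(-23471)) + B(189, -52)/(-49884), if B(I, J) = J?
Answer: 6450134/193936521 ≈ 0.033259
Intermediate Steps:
1503/(23182 - 1*(-23471)) + B(189, -52)/(-49884) = 1503/(23182 - 1*(-23471)) - 52/(-49884) = 1503/(23182 + 23471) - 52*(-1/49884) = 1503/46653 + 13/12471 = 1503*(1/46653) + 13/12471 = 501/15551 + 13/12471 = 6450134/193936521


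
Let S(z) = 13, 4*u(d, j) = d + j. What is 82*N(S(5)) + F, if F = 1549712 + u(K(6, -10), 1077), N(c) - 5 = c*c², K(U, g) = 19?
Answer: 1730550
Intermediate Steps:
u(d, j) = d/4 + j/4 (u(d, j) = (d + j)/4 = d/4 + j/4)
N(c) = 5 + c³ (N(c) = 5 + c*c² = 5 + c³)
F = 1549986 (F = 1549712 + ((¼)*19 + (¼)*1077) = 1549712 + (19/4 + 1077/4) = 1549712 + 274 = 1549986)
82*N(S(5)) + F = 82*(5 + 13³) + 1549986 = 82*(5 + 2197) + 1549986 = 82*2202 + 1549986 = 180564 + 1549986 = 1730550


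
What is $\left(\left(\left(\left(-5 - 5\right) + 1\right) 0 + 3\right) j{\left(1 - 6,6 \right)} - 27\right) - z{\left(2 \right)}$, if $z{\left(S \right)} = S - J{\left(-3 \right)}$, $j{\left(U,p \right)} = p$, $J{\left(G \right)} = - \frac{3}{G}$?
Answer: $-10$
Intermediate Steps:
$z{\left(S \right)} = -1 + S$ ($z{\left(S \right)} = S - - \frac{3}{-3} = S - \left(-3\right) \left(- \frac{1}{3}\right) = S - 1 = -1 + S$)
$\left(\left(\left(\left(-5 - 5\right) + 1\right) 0 + 3\right) j{\left(1 - 6,6 \right)} - 27\right) - z{\left(2 \right)} = \left(\left(\left(\left(-5 - 5\right) + 1\right) 0 + 3\right) 6 - 27\right) - \left(-1 + 2\right) = \left(\left(\left(-10 + 1\right) 0 + 3\right) 6 - 27\right) - 1 = \left(\left(\left(-9\right) 0 + 3\right) 6 - 27\right) - 1 = \left(\left(0 + 3\right) 6 - 27\right) - 1 = \left(3 \cdot 6 - 27\right) - 1 = \left(18 - 27\right) - 1 = -9 - 1 = -10$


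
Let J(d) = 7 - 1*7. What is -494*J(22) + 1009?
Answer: 1009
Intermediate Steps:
J(d) = 0 (J(d) = 7 - 7 = 0)
-494*J(22) + 1009 = -494*0 + 1009 = 0 + 1009 = 1009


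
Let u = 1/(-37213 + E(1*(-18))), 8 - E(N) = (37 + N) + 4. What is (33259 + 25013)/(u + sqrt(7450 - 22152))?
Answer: -723116672/6791951470923 - 26920187465216*I*sqrt(14702)/6791951470923 ≈ -0.00010647 - 480.59*I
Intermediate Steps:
E(N) = -33 - N (E(N) = 8 - ((37 + N) + 4) = 8 - (41 + N) = 8 + (-41 - N) = -33 - N)
u = -1/37228 (u = 1/(-37213 + (-33 - (-18))) = 1/(-37213 + (-33 - 1*(-18))) = 1/(-37213 + (-33 + 18)) = 1/(-37213 - 15) = 1/(-37228) = -1/37228 ≈ -2.6861e-5)
(33259 + 25013)/(u + sqrt(7450 - 22152)) = (33259 + 25013)/(-1/37228 + sqrt(7450 - 22152)) = 58272/(-1/37228 + sqrt(-14702)) = 58272/(-1/37228 + I*sqrt(14702))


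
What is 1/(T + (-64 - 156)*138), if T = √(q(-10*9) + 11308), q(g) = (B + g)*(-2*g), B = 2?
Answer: -690/20948503 - I*√1133/460867066 ≈ -3.2938e-5 - 7.3036e-8*I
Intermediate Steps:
q(g) = -2*g*(2 + g) (q(g) = (2 + g)*(-2*g) = -2*g*(2 + g))
T = 2*I*√1133 (T = √(-2*(-10*9)*(2 - 10*9) + 11308) = √(-2*(-90)*(2 - 90) + 11308) = √(-2*(-90)*(-88) + 11308) = √(-15840 + 11308) = √(-4532) = 2*I*√1133 ≈ 67.32*I)
1/(T + (-64 - 156)*138) = 1/(2*I*√1133 + (-64 - 156)*138) = 1/(2*I*√1133 - 220*138) = 1/(2*I*√1133 - 30360) = 1/(-30360 + 2*I*√1133)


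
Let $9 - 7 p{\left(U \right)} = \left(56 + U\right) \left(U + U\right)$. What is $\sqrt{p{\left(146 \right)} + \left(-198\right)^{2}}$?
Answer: $\sqrt{30779} \approx 175.44$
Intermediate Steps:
$p{\left(U \right)} = \frac{9}{7} - \frac{2 U \left(56 + U\right)}{7}$ ($p{\left(U \right)} = \frac{9}{7} - \frac{\left(56 + U\right) \left(U + U\right)}{7} = \frac{9}{7} - \frac{\left(56 + U\right) 2 U}{7} = \frac{9}{7} - \frac{2 U \left(56 + U\right)}{7}$)
$\sqrt{p{\left(146 \right)} + \left(-198\right)^{2}} = \sqrt{\left(\frac{9}{7} - 2336 - \frac{2 \cdot 146^{2}}{7}\right) + \left(-198\right)^{2}} = \sqrt{\left(\frac{9}{7} - 2336 - \frac{42632}{7}\right) + 39204} = \sqrt{-8425 + 39204} = \sqrt{30779}$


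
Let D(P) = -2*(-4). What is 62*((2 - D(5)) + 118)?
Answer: 6944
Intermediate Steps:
D(P) = 8
62*((2 - D(5)) + 118) = 62*((2 - 1*8) + 118) = 62*((2 - 8) + 118) = 62*(-6 + 118) = 62*112 = 6944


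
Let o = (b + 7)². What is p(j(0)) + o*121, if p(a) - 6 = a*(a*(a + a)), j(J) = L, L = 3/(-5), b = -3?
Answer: 242696/125 ≈ 1941.6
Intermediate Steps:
L = -⅗ (L = 3*(-⅕) = -⅗ ≈ -0.60000)
j(J) = -⅗
o = 16 (o = (-3 + 7)² = 4² = 16)
p(a) = 6 + 2*a³ (p(a) = 6 + a*(a*(a + a)) = 6 + a*(a*(2*a)) = 6 + a*(2*a²) = 6 + 2*a³)
p(j(0)) + o*121 = (6 + 2*(-⅗)³) + 16*121 = (6 + 2*(-27/125)) + 1936 = (6 - 54/125) + 1936 = 696/125 + 1936 = 242696/125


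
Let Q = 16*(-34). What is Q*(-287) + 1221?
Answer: 157349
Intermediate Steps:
Q = -544
Q*(-287) + 1221 = -544*(-287) + 1221 = 156128 + 1221 = 157349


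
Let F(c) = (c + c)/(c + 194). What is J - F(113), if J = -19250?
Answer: -5909976/307 ≈ -19251.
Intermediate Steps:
F(c) = 2*c/(194 + c) (F(c) = (2*c)/(194 + c) = 2*c/(194 + c))
J - F(113) = -19250 - 2*113/(194 + 113) = -19250 - 2*113/307 = -19250 - 1*226/307 = -19250 - 226/307 = -5909976/307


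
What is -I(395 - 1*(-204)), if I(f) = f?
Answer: -599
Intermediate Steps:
-I(395 - 1*(-204)) = -(395 - 1*(-204)) = -(395 + 204) = -1*599 = -599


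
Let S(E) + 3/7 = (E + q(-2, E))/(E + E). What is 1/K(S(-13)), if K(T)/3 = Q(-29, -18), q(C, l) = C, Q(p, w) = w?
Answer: -1/54 ≈ -0.018519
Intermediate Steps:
S(E) = -3/7 + (-2 + E)/(2*E) (S(E) = -3/7 + (E - 2)/(E + E) = -3/7 + (-2 + E)/((2*E)) = -3/7 + (-2 + E)*(1/(2*E)) = -3/7 + (-2 + E)/(2*E))
K(T) = -54 (K(T) = 3*(-18) = -54)
1/K(S(-13)) = 1/(-54) = -1/54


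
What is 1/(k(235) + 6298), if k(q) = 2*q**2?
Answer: 1/116748 ≈ 8.5655e-6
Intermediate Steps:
1/(k(235) + 6298) = 1/(2*235**2 + 6298) = 1/(2*55225 + 6298) = 1/(110450 + 6298) = 1/116748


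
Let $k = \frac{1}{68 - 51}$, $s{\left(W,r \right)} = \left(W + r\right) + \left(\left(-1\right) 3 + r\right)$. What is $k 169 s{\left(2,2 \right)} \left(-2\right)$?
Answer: $- \frac{1014}{17} \approx -59.647$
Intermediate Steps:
$s{\left(W,r \right)} = -3 + W + 2 r$ ($s{\left(W,r \right)} = \left(W + r\right) + \left(-3 + r\right) = -3 + W + 2 r$)
$k = \frac{1}{17} \approx 0.058824$
$k 169 s{\left(2,2 \right)} \left(-2\right) = \frac{1}{17} \cdot 169 \left(-3 + 2 + 2 \cdot 2\right) \left(-2\right) = \frac{169 \left(-3 + 2 + 4\right) \left(-2\right)}{17} = \frac{169 \cdot 3 \left(-2\right)}{17} = \frac{169}{17} \left(-6\right) = - \frac{1014}{17}$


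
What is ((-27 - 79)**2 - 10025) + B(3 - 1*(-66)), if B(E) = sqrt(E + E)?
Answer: 1211 + sqrt(138) ≈ 1222.7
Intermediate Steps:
B(E) = sqrt(2)*sqrt(E) (B(E) = sqrt(2*E) = sqrt(2)*sqrt(E))
((-27 - 79)**2 - 10025) + B(3 - 1*(-66)) = ((-27 - 79)**2 - 10025) + sqrt(2)*sqrt(3 - 1*(-66)) = ((-106)**2 - 10025) + sqrt(2)*sqrt(3 + 66) = (11236 - 10025) + sqrt(2)*sqrt(69) = 1211 + sqrt(138)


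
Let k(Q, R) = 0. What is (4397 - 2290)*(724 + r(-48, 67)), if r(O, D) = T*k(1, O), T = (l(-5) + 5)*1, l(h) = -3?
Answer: 1525468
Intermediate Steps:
T = 2 (T = (-3 + 5)*1 = 2*1 = 2)
r(O, D) = 0 (r(O, D) = 2*0 = 0)
(4397 - 2290)*(724 + r(-48, 67)) = (4397 - 2290)*(724 + 0) = 2107*724 = 1525468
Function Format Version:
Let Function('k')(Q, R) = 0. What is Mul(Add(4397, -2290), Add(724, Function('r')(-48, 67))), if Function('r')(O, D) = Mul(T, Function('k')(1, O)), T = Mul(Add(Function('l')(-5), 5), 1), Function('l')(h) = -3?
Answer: 1525468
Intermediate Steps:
T = 2 (T = Mul(Add(-3, 5), 1) = Mul(2, 1) = 2)
Function('r')(O, D) = 0 (Function('r')(O, D) = Mul(2, 0) = 0)
Mul(Add(4397, -2290), Add(724, Function('r')(-48, 67))) = Mul(Add(4397, -2290), Add(724, 0)) = Mul(2107, 724) = 1525468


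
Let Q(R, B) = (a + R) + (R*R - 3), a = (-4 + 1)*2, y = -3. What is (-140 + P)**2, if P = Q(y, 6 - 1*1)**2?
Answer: 17161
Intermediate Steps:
a = -6 (a = -3*2 = -6)
Q(R, B) = -9 + R + R**2 (Q(R, B) = (-6 + R) + (R*R - 3) = (-6 + R) + (R**2 - 3) = (-6 + R) + (-3 + R**2) = -9 + R + R**2)
P = 9 (P = (-9 - 3 + (-3)**2)**2 = (-9 - 3 + 9)**2 = (-3)**2 = 9)
(-140 + P)**2 = (-140 + 9)**2 = (-131)**2 = 17161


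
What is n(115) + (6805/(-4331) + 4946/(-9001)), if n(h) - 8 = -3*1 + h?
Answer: 4595326789/38983331 ≈ 117.88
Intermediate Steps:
n(h) = 5 + h (n(h) = 8 + (-3*1 + h) = 8 + (-3 + h) = 5 + h)
n(115) + (6805/(-4331) + 4946/(-9001)) = (5 + 115) + (6805/(-4331) + 4946/(-9001)) = 120 + (6805*(-1/4331) + 4946*(-1/9001)) = 120 + (-6805/4331 - 4946/9001) = 120 - 82672931/38983331 = 4595326789/38983331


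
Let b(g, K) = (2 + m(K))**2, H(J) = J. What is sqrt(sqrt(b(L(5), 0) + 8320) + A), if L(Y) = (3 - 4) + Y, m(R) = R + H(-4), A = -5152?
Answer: sqrt(-5152 + 2*sqrt(2081)) ≈ 71.139*I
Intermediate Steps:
m(R) = -4 + R (m(R) = R - 4 = -4 + R)
L(Y) = -1 + Y
b(g, K) = (-2 + K)**2 (b(g, K) = (2 + (-4 + K))**2 = (-2 + K)**2)
sqrt(sqrt(b(L(5), 0) + 8320) + A) = sqrt(sqrt((-2 + 0)**2 + 8320) - 5152) = sqrt(sqrt((-2)**2 + 8320) - 5152) = sqrt(sqrt(4 + 8320) - 5152) = sqrt(sqrt(8324) - 5152) = sqrt(2*sqrt(2081) - 5152) = sqrt(-5152 + 2*sqrt(2081))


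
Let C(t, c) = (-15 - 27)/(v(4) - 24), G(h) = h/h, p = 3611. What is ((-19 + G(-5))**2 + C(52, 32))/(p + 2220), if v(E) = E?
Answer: 3261/58310 ≈ 0.055925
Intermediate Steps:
G(h) = 1
C(t, c) = 21/10 (C(t, c) = (-15 - 27)/(4 - 24) = -42/(-20) = -42*(-1/20) = 21/10)
((-19 + G(-5))**2 + C(52, 32))/(p + 2220) = ((-19 + 1)**2 + 21/10)/(3611 + 2220) = ((-18)**2 + 21/10)/5831 = (324 + 21/10)*(1/5831) = (3261/10)*(1/5831) = 3261/58310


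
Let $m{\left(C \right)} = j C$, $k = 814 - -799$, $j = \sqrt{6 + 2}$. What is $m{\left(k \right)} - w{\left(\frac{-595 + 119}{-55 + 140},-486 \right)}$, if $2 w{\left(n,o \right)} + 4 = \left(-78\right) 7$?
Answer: $275 + 3226 \sqrt{2} \approx 4837.3$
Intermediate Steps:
$j = 2 \sqrt{2}$ ($j = \sqrt{8} = 2 \sqrt{2} \approx 2.8284$)
$w{\left(n,o \right)} = -275$ ($w{\left(n,o \right)} = -2 + \frac{\left(-78\right) 7}{2} = -2 + \frac{1}{2} \left(-546\right) = -2 - 273 = -275$)
$k = 1613$ ($k = 814 + 799 = 1613$)
$m{\left(C \right)} = 2 C \sqrt{2}$ ($m{\left(C \right)} = 2 \sqrt{2} C = 2 C \sqrt{2}$)
$m{\left(k \right)} - w{\left(\frac{-595 + 119}{-55 + 140},-486 \right)} = 2 \cdot 1613 \sqrt{2} - -275 = 3226 \sqrt{2} + 275 = 275 + 3226 \sqrt{2}$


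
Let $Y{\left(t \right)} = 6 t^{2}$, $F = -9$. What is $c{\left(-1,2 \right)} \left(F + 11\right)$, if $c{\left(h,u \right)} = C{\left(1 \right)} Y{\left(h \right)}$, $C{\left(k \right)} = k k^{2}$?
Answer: $12$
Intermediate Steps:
$C{\left(k \right)} = k^{3}$
$c{\left(h,u \right)} = 6 h^{2}$ ($c{\left(h,u \right)} = 1^{3} \cdot 6 h^{2} = 1 \cdot 6 h^{2} = 6 h^{2}$)
$c{\left(-1,2 \right)} \left(F + 11\right) = 6 \left(-1\right)^{2} \left(-9 + 11\right) = 6 \cdot 1 \cdot 2 = 6 \cdot 2 = 12$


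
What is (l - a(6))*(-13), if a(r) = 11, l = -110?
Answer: 1573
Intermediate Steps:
(l - a(6))*(-13) = (-110 - 1*11)*(-13) = (-110 - 11)*(-13) = -121*(-13) = 1573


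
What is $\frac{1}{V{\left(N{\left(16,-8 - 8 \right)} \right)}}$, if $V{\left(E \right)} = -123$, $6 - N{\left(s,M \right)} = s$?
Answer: $- \frac{1}{123} \approx -0.0081301$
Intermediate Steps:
$N{\left(s,M \right)} = 6 - s$
$\frac{1}{V{\left(N{\left(16,-8 - 8 \right)} \right)}} = \frac{1}{-123} = - \frac{1}{123}$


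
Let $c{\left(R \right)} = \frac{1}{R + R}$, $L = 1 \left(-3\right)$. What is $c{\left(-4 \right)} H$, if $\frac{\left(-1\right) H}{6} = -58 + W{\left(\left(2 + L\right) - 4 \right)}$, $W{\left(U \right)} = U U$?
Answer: $- \frac{99}{4} \approx -24.75$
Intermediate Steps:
$L = -3$
$c{\left(R \right)} = \frac{1}{2 R}$
$W{\left(U \right)} = U^{2}$
$H = 198$ ($H = - 6 \left(-58 + \left(\left(2 - 3\right) - 4\right)^{2}\right) = - 6 \left(-58 + \left(-1 - 4\right)^{2}\right) = - 6 \left(-58 + \left(-5\right)^{2}\right) = - 6 \left(-58 + 25\right) = \left(-6\right) \left(-33\right) = 198$)
$c{\left(-4 \right)} H = \frac{1}{2 \left(-4\right)} 198 = \frac{1}{2} \left(- \frac{1}{4}\right) 198 = \left(- \frac{1}{8}\right) 198 = - \frac{99}{4}$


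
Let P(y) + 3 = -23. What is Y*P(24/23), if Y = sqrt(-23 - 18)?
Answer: -26*I*sqrt(41) ≈ -166.48*I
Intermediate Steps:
P(y) = -26 (P(y) = -3 - 23 = -26)
Y = I*sqrt(41) (Y = sqrt(-41) = I*sqrt(41) ≈ 6.4031*I)
Y*P(24/23) = (I*sqrt(41))*(-26) = -26*I*sqrt(41)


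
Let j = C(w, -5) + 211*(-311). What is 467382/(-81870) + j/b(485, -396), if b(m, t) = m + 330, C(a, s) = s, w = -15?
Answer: -38358113/444827 ≈ -86.232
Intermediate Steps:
b(m, t) = 330 + m
j = -65626 (j = -5 + 211*(-311) = -5 - 65621 = -65626)
467382/(-81870) + j/b(485, -396) = 467382/(-81870) - 65626/(330 + 485) = 467382*(-1/81870) - 65626/815 = -77897/13645 - 65626*1/815 = -77897/13645 - 65626/815 = -38358113/444827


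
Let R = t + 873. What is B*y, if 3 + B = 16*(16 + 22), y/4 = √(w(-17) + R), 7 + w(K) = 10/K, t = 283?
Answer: 2420*√331891/17 ≈ 82010.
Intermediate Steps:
w(K) = -7 + 10/K
R = 1156 (R = 283 + 873 = 1156)
y = 4*√331891/17 (y = 4*√((-7 + 10/(-17)) + 1156) = 4*√((-7 + 10*(-1/17)) + 1156) = 4*√((-7 - 10/17) + 1156) = 4*√(-129/17 + 1156) = 4*√(19523/17) = 4*(√331891/17) = 4*√331891/17 ≈ 135.55)
B = 605 (B = -3 + 16*(16 + 22) = -3 + 16*38 = -3 + 608 = 605)
B*y = 605*(4*√331891/17) = 2420*√331891/17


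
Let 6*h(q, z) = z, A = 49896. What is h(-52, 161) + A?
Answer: 299537/6 ≈ 49923.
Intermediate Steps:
h(q, z) = z/6
h(-52, 161) + A = (⅙)*161 + 49896 = 161/6 + 49896 = 299537/6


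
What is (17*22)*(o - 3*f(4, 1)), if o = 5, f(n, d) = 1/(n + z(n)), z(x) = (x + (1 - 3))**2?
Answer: 6919/4 ≈ 1729.8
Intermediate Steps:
z(x) = (-2 + x)**2 (z(x) = (x - 2)**2 = (-2 + x)**2)
f(n, d) = 1/(n + (-2 + n)**2)
(17*22)*(o - 3*f(4, 1)) = (17*22)*(5 - 3/(4 + (-2 + 4)**2)) = 374*(5 - 3/(4 + 2**2)) = 374*(5 - 3/(4 + 4)) = 374*(5 - 3/8) = 374*(37/8) = 6919/4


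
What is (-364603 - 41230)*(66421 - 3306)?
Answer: -25614149795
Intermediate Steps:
(-364603 - 41230)*(66421 - 3306) = -405833*63115 = -25614149795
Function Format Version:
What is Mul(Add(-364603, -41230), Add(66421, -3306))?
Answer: -25614149795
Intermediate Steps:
Mul(Add(-364603, -41230), Add(66421, -3306)) = Mul(-405833, 63115) = -25614149795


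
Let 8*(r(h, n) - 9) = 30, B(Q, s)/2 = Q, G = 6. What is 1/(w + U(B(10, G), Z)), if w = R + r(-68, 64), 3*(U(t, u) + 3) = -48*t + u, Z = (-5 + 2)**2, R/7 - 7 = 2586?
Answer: 4/71375 ≈ 5.6042e-5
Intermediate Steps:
B(Q, s) = 2*Q
R = 18151 (R = 49 + 7*2586 = 49 + 18102 = 18151)
r(h, n) = 51/4 (r(h, n) = 9 + (1/8)*30 = 9 + 15/4 = 51/4)
Z = 9 (Z = (-3)**2 = 9)
U(t, u) = -3 - 16*t + u/3 (U(t, u) = -3 + (-48*t + u)/3 = -3 + (u - 48*t)/3 = -3 + (-16*t + u/3) = -3 - 16*t + u/3)
w = 72655/4 (w = 18151 + 51/4 = 72655/4 ≈ 18164.)
1/(w + U(B(10, G), Z)) = 1/(72655/4 + (-3 - 32*10 + (1/3)*9)) = 1/(72655/4 + (-3 - 16*20 + 3)) = 1/(72655/4 + (-3 - 320 + 3)) = 1/(72655/4 - 320) = 1/(71375/4) = 4/71375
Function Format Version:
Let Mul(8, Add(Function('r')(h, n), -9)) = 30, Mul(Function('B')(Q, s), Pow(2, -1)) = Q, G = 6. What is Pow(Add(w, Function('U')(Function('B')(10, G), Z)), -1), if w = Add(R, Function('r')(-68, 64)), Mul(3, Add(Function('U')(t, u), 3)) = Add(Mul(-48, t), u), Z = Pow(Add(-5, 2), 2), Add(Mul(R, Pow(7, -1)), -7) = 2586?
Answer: Rational(4, 71375) ≈ 5.6042e-5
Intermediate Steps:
Function('B')(Q, s) = Mul(2, Q)
R = 18151 (R = Add(49, Mul(7, 2586)) = Add(49, 18102) = 18151)
Function('r')(h, n) = Rational(51, 4) (Function('r')(h, n) = Add(9, Mul(Rational(1, 8), 30)) = Add(9, Rational(15, 4)) = Rational(51, 4))
Z = 9 (Z = Pow(-3, 2) = 9)
Function('U')(t, u) = Add(-3, Mul(-16, t), Mul(Rational(1, 3), u)) (Function('U')(t, u) = Add(-3, Mul(Rational(1, 3), Add(Mul(-48, t), u))) = Add(-3, Mul(Rational(1, 3), Add(u, Mul(-48, t)))) = Add(-3, Add(Mul(-16, t), Mul(Rational(1, 3), u))) = Add(-3, Mul(-16, t), Mul(Rational(1, 3), u)))
w = Rational(72655, 4) (w = Add(18151, Rational(51, 4)) = Rational(72655, 4) ≈ 18164.)
Pow(Add(w, Function('U')(Function('B')(10, G), Z)), -1) = Pow(Add(Rational(72655, 4), Add(-3, Mul(-16, Mul(2, 10)), Mul(Rational(1, 3), 9))), -1) = Pow(Add(Rational(72655, 4), Add(-3, Mul(-16, 20), 3)), -1) = Pow(Add(Rational(72655, 4), Add(-3, -320, 3)), -1) = Pow(Add(Rational(72655, 4), -320), -1) = Pow(Rational(71375, 4), -1) = Rational(4, 71375)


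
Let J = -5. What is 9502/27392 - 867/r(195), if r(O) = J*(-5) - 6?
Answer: -11784163/260224 ≈ -45.285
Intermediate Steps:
r(O) = 19 (r(O) = -5*(-5) - 6 = 25 - 6 = 19)
9502/27392 - 867/r(195) = 9502/27392 - 867/19 = 9502*(1/27392) - 867*1/19 = 4751/13696 - 867/19 = -11784163/260224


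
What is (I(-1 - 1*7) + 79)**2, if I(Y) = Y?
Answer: 5041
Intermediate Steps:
(I(-1 - 1*7) + 79)**2 = ((-1 - 1*7) + 79)**2 = ((-1 - 7) + 79)**2 = (-8 + 79)**2 = 71**2 = 5041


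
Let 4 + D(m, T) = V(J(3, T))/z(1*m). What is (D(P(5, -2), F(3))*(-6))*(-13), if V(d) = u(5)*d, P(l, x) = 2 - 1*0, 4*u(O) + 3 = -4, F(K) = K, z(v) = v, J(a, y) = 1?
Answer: -1521/4 ≈ -380.25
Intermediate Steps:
u(O) = -7/4 (u(O) = -3/4 + (1/4)*(-4) = -3/4 - 1 = -7/4)
P(l, x) = 2 (P(l, x) = 2 + 0 = 2)
V(d) = -7*d/4
D(m, T) = -4 - 7/(4*m) (D(m, T) = -4 + (-7/4*1)/((1*m)) = -4 - 7/(4*m))
(D(P(5, -2), F(3))*(-6))*(-13) = ((-4 - 7/4/2)*(-6))*(-13) = ((-4 - 7/4*1/2)*(-6))*(-13) = ((-4 - 7/8)*(-6))*(-13) = -39/8*(-6)*(-13) = (117/4)*(-13) = -1521/4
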